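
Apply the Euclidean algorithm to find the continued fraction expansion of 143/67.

[2; 7, 2, 4]

Run the Euclidean algorithm on 143 and 67; the successive quotients are the partial quotients a_0, a_1, ... (each step inverts the fractional part left over by the previous one):
  143 = 2*67 + 9, so a_0 = 2.
  67 = 7*9 + 4, so a_1 = 7.
  9 = 2*4 + 1, so a_2 = 2.
  4 = 4*1 + 0, so a_3 = 4.
The remainder reaches 0 after 4 divisions, so the expansion has 4 partial quotients, read off in order.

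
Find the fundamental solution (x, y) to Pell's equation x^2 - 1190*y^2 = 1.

First expand sqrt(1190) as a continued fraction. With x_i = (sqrt(1190) + m_i)/d_i and (m_0, d_0) = (0, 1): a_0 = floor(sqrt(1190)) = 34, since 34^2 = 1156 <= 1190 < 1225 = 35^2.
Iterate m_{i+1} = d_i*a_i - m_i, d_{i+1} = (1190 - m_{i+1}^2)/d_i, a_{i+1} = floor((a_0 + m_{i+1})/d_{i+1}):
  m_1 = 1*34 - 0 = 34, d_1 = (1190 - 34^2)/1 = 34/1 = 34, a_1 = floor((34 + 34)/34) = 2.
  m_2 = 34*2 - 34 = 34, d_2 = (1190 - 34^2)/34 = 34/34 = 1, a_2 = floor((34 + 34)/1) = 68.
  m_3 = 1*68 - 34 = 34, d_3 = (1190 - 34^2)/1 = 34/1 = 34: (m_3, d_3) = (m_1, d_1) = (34, 34), so from here the quotients repeat a_1, a_2; the period length is 2.
So sqrt(1190) = [34; (2, 68)] with period length k = 2.
k is even, so the fundamental solution of x^2 - 1190y^2 = 1 is (p_{k-1}, q_{k-1}) = (p_1, q_1); compute convergents through index 1.
Convergents (p_i = a_i*p_{i-1} + p_{i-2}, q_i = a_i*q_{i-1} + q_{i-2} with p_{-2}=0, p_{-1}=1, q_{-2}=1, q_{-1}=0):
  i=0: a_0=34, p_0 = 34*1 + 0 = 34, q_0 = 34*0 + 1 = 1.
  i=1: a_1=2, p_1 = 2*34 + 1 = 69, q_1 = 2*1 + 0 = 2.
Check: 69^2 - 1190*2^2 = 4761 - 4760 = 1, so (x, y) = (69, 2) solves the equation, and by the theorem it is the least positive solution.

(x, y) = (69, 2)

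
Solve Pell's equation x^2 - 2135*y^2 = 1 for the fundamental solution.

First expand sqrt(2135) as a continued fraction. With x_i = (sqrt(2135) + m_i)/d_i and (m_0, d_0) = (0, 1): a_0 = floor(sqrt(2135)) = 46, since 46^2 = 2116 <= 2135 < 2209 = 47^2.
Iterate m_{i+1} = d_i*a_i - m_i, d_{i+1} = (2135 - m_{i+1}^2)/d_i, a_{i+1} = floor((a_0 + m_{i+1})/d_{i+1}):
  m_1 = 1*46 - 0 = 46, d_1 = (2135 - 46^2)/1 = 19/1 = 19, a_1 = floor((46 + 46)/19) = 4.
  m_2 = 19*4 - 46 = 30, d_2 = (2135 - 30^2)/19 = 1235/19 = 65, a_2 = floor((46 + 30)/65) = 1.
  m_3 = 65*1 - 30 = 35, d_3 = (2135 - 35^2)/65 = 910/65 = 14, a_3 = floor((46 + 35)/14) = 5.
  m_4 = 14*5 - 35 = 35, d_4 = (2135 - 35^2)/14 = 910/14 = 65, a_4 = floor((46 + 35)/65) = 1.
  m_5 = 65*1 - 35 = 30, d_5 = (2135 - 30^2)/65 = 1235/65 = 19, a_5 = floor((46 + 30)/19) = 4.
  m_6 = 19*4 - 30 = 46, d_6 = (2135 - 46^2)/19 = 19/19 = 1, a_6 = floor((46 + 46)/1) = 92.
  m_7 = 1*92 - 46 = 46, d_7 = (2135 - 46^2)/1 = 19/1 = 19: (m_7, d_7) = (m_1, d_1) = (46, 19), so from here the quotients repeat a_1, ..., a_6; the period length is 6.
So sqrt(2135) = [46; (4, 1, 5, 1, 4, 92)] with period length k = 6.
k is even, so the fundamental solution of x^2 - 2135y^2 = 1 is (p_{k-1}, q_{k-1}) = (p_5, q_5); compute convergents through index 5.
Convergents (p_i = a_i*p_{i-1} + p_{i-2}, q_i = a_i*q_{i-1} + q_{i-2} with p_{-2}=0, p_{-1}=1, q_{-2}=1, q_{-1}=0):
  i=0: a_0=46, p_0 = 46*1 + 0 = 46, q_0 = 46*0 + 1 = 1.
  i=1: a_1=4, p_1 = 4*46 + 1 = 185, q_1 = 4*1 + 0 = 4.
  i=2: a_2=1, p_2 = 1*185 + 46 = 231, q_2 = 1*4 + 1 = 5.
  i=3: a_3=5, p_3 = 5*231 + 185 = 1340, q_3 = 5*5 + 4 = 29.
  i=4: a_4=1, p_4 = 1*1340 + 231 = 1571, q_4 = 1*29 + 5 = 34.
  i=5: a_5=4, p_5 = 4*1571 + 1340 = 7624, q_5 = 4*34 + 29 = 165.
Check: 7624^2 - 2135*165^2 = 58125376 - 58125375 = 1, so (x, y) = (7624, 165) solves the equation, and by the theorem it is the least positive solution.

(x, y) = (7624, 165)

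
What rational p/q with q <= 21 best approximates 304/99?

43/14

Expand x = 304/99 as a continued fraction with the Euclidean algorithm:
  304 = 3*99 + 7, so a_0 = 3.
  99 = 14*7 + 1, so a_1 = 14.
  7 = 7*1 + 0, so a_2 = 7.
so x = [3; 14, 7].
Convergents (p_i = a_i*p_{i-1} + p_{i-2}, q_i = a_i*q_{i-1} + q_{i-2} with p_{-2}=0, p_{-1}=1, q_{-2}=1, q_{-1}=0), until the denominator exceeds 21:
  i=0: a_0=3, p_0 = 3*1 + 0 = 3, q_0 = 3*0 + 1 = 1.
  i=1: a_1=14, p_1 = 14*3 + 1 = 43, q_1 = 14*1 + 0 = 14.
  i=2: a_2=7, p_2 = 7*43 + 3 = 304, q_2 = 7*14 + 1 = 99.
q_2 = 99 > 21, so the last convergent with denominator <= 21 is p_1/q_1 = 43/14.
The closest fraction with denominator <= 21 is either p_1/q_1 or the intermediate fraction (k*p_1 + p_0)/(k*q_1 + q_0) with the largest k >= 1 whose denominator stays <= 21; these approach x as k grows, and every other convergent or intermediate fraction in range is farther away.
Largest k: floor((21 - q_0)/q_1) = floor((21 - 1)/14) = 1.
That gives (1*43 + 3)/(1*14 + 1) = 46/15.
Compare the errors: |x - 43/14| = |304*14 - 43*99|/(99*14) = 1/1386, and |x - 46/15| = |304*15 - 46*99|/(99*15) = 6/1485.
Cross-multiplying, 1*1485 = 1485 < 8316 = 6*1386, so 1/1386 is smaller: the convergent 43/14 is closer to x than 46/15.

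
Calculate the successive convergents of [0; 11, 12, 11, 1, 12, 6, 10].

0/1, 1/11, 12/133, 133/1474, 145/1607, 1873/20758, 11383/126155, 115703/1282308

Using the convergent recurrence p_i = a_i*p_{i-1} + p_{i-2}, q_i = a_i*q_{i-1} + q_{i-2} with p_{-2}=0, p_{-1}=1, q_{-2}=1, q_{-1}=0:
  i=0: a_0=0, p_0 = 0*1 + 0 = 0, q_0 = 0*0 + 1 = 1.
  i=1: a_1=11, p_1 = 11*0 + 1 = 1, q_1 = 11*1 + 0 = 11.
  i=2: a_2=12, p_2 = 12*1 + 0 = 12, q_2 = 12*11 + 1 = 133.
  i=3: a_3=11, p_3 = 11*12 + 1 = 133, q_3 = 11*133 + 11 = 1474.
  i=4: a_4=1, p_4 = 1*133 + 12 = 145, q_4 = 1*1474 + 133 = 1607.
  i=5: a_5=12, p_5 = 12*145 + 133 = 1873, q_5 = 12*1607 + 1474 = 20758.
  i=6: a_6=6, p_6 = 6*1873 + 145 = 11383, q_6 = 6*20758 + 1607 = 126155.
  i=7: a_7=10, p_7 = 10*11383 + 1873 = 115703, q_7 = 10*126155 + 20758 = 1282308.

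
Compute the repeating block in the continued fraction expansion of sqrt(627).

Write x_i = (sqrt(627) + m_i)/d_i with (m_0, d_0) = (0, 1). a_0 = floor(sqrt(627)) = 25, since 25^2 = 625 <= 627 < 676 = 26^2.
Iterate m_{i+1} = d_i*a_i - m_i, d_{i+1} = (627 - m_{i+1}^2)/d_i, a_{i+1} = floor((a_0 + m_{i+1})/d_{i+1}):
  m_1 = 1*25 - 0 = 25, d_1 = (627 - 25^2)/1 = 2/1 = 2, a_1 = floor((25 + 25)/2) = 25.
  m_2 = 2*25 - 25 = 25, d_2 = (627 - 25^2)/2 = 2/2 = 1, a_2 = floor((25 + 25)/1) = 50.
  m_3 = 1*50 - 25 = 25, d_3 = (627 - 25^2)/1 = 2/1 = 2: (m_3, d_3) = (m_1, d_1) = (25, 2), so from here the quotients repeat a_1, a_2; the period length is 2.
Hence the expansion of sqrt(627) is a_0 = 25 followed by the repeating block 25, 50 (period 2).

[25; (25, 50)]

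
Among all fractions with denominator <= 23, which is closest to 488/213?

39/17

Expand x = 488/213 as a continued fraction with the Euclidean algorithm:
  488 = 2*213 + 62, so a_0 = 2.
  213 = 3*62 + 27, so a_1 = 3.
  62 = 2*27 + 8, so a_2 = 2.
  27 = 3*8 + 3, so a_3 = 3.
  8 = 2*3 + 2, so a_4 = 2.
  3 = 1*2 + 1, so a_5 = 1.
  2 = 2*1 + 0, so a_6 = 2.
so x = [2; 3, 2, 3, 2, 1, 2].
Convergents (p_i = a_i*p_{i-1} + p_{i-2}, q_i = a_i*q_{i-1} + q_{i-2} with p_{-2}=0, p_{-1}=1, q_{-2}=1, q_{-1}=0), until the denominator exceeds 23:
  i=0: a_0=2, p_0 = 2*1 + 0 = 2, q_0 = 2*0 + 1 = 1.
  i=1: a_1=3, p_1 = 3*2 + 1 = 7, q_1 = 3*1 + 0 = 3.
  i=2: a_2=2, p_2 = 2*7 + 2 = 16, q_2 = 2*3 + 1 = 7.
  i=3: a_3=3, p_3 = 3*16 + 7 = 55, q_3 = 3*7 + 3 = 24.
q_3 = 24 > 23, so the last convergent with denominator <= 23 is p_2/q_2 = 16/7.
The closest fraction with denominator <= 23 is either p_2/q_2 or the intermediate fraction (k*p_2 + p_1)/(k*q_2 + q_1) with the largest k >= 1 whose denominator stays <= 23; these approach x as k grows, and every other convergent or intermediate fraction in range is farther away.
Largest k: floor((23 - q_1)/q_2) = floor((23 - 3)/7) = 2.
That gives (2*16 + 7)/(2*7 + 3) = 39/17.
Compare the errors: |x - 16/7| = |488*7 - 16*213|/(213*7) = 8/1491, and |x - 39/17| = |488*17 - 39*213|/(213*17) = 11/3621.
Cross-multiplying, 11*1491 = 16401 < 28968 = 8*3621, so 11/3621 is smaller: the intermediate fraction 39/17 is closer to x than 16/7.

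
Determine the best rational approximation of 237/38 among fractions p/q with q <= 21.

Expand x = 237/38 as a continued fraction with the Euclidean algorithm:
  237 = 6*38 + 9, so a_0 = 6.
  38 = 4*9 + 2, so a_1 = 4.
  9 = 4*2 + 1, so a_2 = 4.
  2 = 2*1 + 0, so a_3 = 2.
so x = [6; 4, 4, 2].
Convergents (p_i = a_i*p_{i-1} + p_{i-2}, q_i = a_i*q_{i-1} + q_{i-2} with p_{-2}=0, p_{-1}=1, q_{-2}=1, q_{-1}=0), until the denominator exceeds 21:
  i=0: a_0=6, p_0 = 6*1 + 0 = 6, q_0 = 6*0 + 1 = 1.
  i=1: a_1=4, p_1 = 4*6 + 1 = 25, q_1 = 4*1 + 0 = 4.
  i=2: a_2=4, p_2 = 4*25 + 6 = 106, q_2 = 4*4 + 1 = 17.
  i=3: a_3=2, p_3 = 2*106 + 25 = 237, q_3 = 2*17 + 4 = 38.
q_3 = 38 > 21, so the last convergent with denominator <= 21 is p_2/q_2 = 106/17.
The closest fraction with denominator <= 21 is either p_2/q_2 or the intermediate fraction (k*p_2 + p_1)/(k*q_2 + q_1) with the largest k >= 1 whose denominator stays <= 21; these approach x as k grows, and every other convergent or intermediate fraction in range is farther away.
Largest k: floor((21 - q_1)/q_2) = floor((21 - 4)/17) = 1.
That gives (1*106 + 25)/(1*17 + 4) = 131/21.
Compare the errors: |x - 106/17| = |237*17 - 106*38|/(38*17) = 1/646, and |x - 131/21| = |237*21 - 131*38|/(38*21) = 1/798.
Cross-multiplying, 1*646 = 646 < 798 = 1*798, so 1/798 is smaller: the intermediate fraction 131/21 is closer to x than 106/17.

131/21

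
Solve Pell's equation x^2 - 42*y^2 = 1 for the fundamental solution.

(x, y) = (13, 2)

First expand sqrt(42) as a continued fraction. With x_i = (sqrt(42) + m_i)/d_i and (m_0, d_0) = (0, 1): a_0 = floor(sqrt(42)) = 6, since 6^2 = 36 <= 42 < 49 = 7^2.
Iterate m_{i+1} = d_i*a_i - m_i, d_{i+1} = (42 - m_{i+1}^2)/d_i, a_{i+1} = floor((a_0 + m_{i+1})/d_{i+1}):
  m_1 = 1*6 - 0 = 6, d_1 = (42 - 6^2)/1 = 6/1 = 6, a_1 = floor((6 + 6)/6) = 2.
  m_2 = 6*2 - 6 = 6, d_2 = (42 - 6^2)/6 = 6/6 = 1, a_2 = floor((6 + 6)/1) = 12.
  m_3 = 1*12 - 6 = 6, d_3 = (42 - 6^2)/1 = 6/1 = 6: (m_3, d_3) = (m_1, d_1) = (6, 6), so from here the quotients repeat a_1, a_2; the period length is 2.
So sqrt(42) = [6; (2, 12)] with period length k = 2.
k is even, so the fundamental solution of x^2 - 42y^2 = 1 is (p_{k-1}, q_{k-1}) = (p_1, q_1); compute convergents through index 1.
Convergents (p_i = a_i*p_{i-1} + p_{i-2}, q_i = a_i*q_{i-1} + q_{i-2} with p_{-2}=0, p_{-1}=1, q_{-2}=1, q_{-1}=0):
  i=0: a_0=6, p_0 = 6*1 + 0 = 6, q_0 = 6*0 + 1 = 1.
  i=1: a_1=2, p_1 = 2*6 + 1 = 13, q_1 = 2*1 + 0 = 2.
Check: 13^2 - 42*2^2 = 169 - 168 = 1, so (x, y) = (13, 2) solves the equation, and by the theorem it is the least positive solution.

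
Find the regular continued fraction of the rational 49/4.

Run the Euclidean algorithm on 49 and 4; the successive quotients are the partial quotients a_0, a_1, ... (each step inverts the fractional part left over by the previous one):
  49 = 12*4 + 1, so a_0 = 12.
  4 = 4*1 + 0, so a_1 = 4.
The remainder reaches 0 after 2 divisions, so the expansion has 2 partial quotients, read off in order.

[12; 4]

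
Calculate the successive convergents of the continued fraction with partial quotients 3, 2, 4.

3/1, 7/2, 31/9

Using the convergent recurrence p_i = a_i*p_{i-1} + p_{i-2}, q_i = a_i*q_{i-1} + q_{i-2} with p_{-2}=0, p_{-1}=1, q_{-2}=1, q_{-1}=0:
  i=0: a_0=3, p_0 = 3*1 + 0 = 3, q_0 = 3*0 + 1 = 1.
  i=1: a_1=2, p_1 = 2*3 + 1 = 7, q_1 = 2*1 + 0 = 2.
  i=2: a_2=4, p_2 = 4*7 + 3 = 31, q_2 = 4*2 + 1 = 9.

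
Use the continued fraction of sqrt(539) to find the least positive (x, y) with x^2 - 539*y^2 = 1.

(x, y) = (3970, 171)

First expand sqrt(539) as a continued fraction. With x_i = (sqrt(539) + m_i)/d_i and (m_0, d_0) = (0, 1): a_0 = floor(sqrt(539)) = 23, since 23^2 = 529 <= 539 < 576 = 24^2.
Iterate m_{i+1} = d_i*a_i - m_i, d_{i+1} = (539 - m_{i+1}^2)/d_i, a_{i+1} = floor((a_0 + m_{i+1})/d_{i+1}):
  m_1 = 1*23 - 0 = 23, d_1 = (539 - 23^2)/1 = 10/1 = 10, a_1 = floor((23 + 23)/10) = 4.
  m_2 = 10*4 - 23 = 17, d_2 = (539 - 17^2)/10 = 250/10 = 25, a_2 = floor((23 + 17)/25) = 1.
  m_3 = 25*1 - 17 = 8, d_3 = (539 - 8^2)/25 = 475/25 = 19, a_3 = floor((23 + 8)/19) = 1.
  m_4 = 19*1 - 8 = 11, d_4 = (539 - 11^2)/19 = 418/19 = 22, a_4 = floor((23 + 11)/22) = 1.
  m_5 = 22*1 - 11 = 11, d_5 = (539 - 11^2)/22 = 418/22 = 19, a_5 = floor((23 + 11)/19) = 1.
  m_6 = 19*1 - 11 = 8, d_6 = (539 - 8^2)/19 = 475/19 = 25, a_6 = floor((23 + 8)/25) = 1.
  m_7 = 25*1 - 8 = 17, d_7 = (539 - 17^2)/25 = 250/25 = 10, a_7 = floor((23 + 17)/10) = 4.
  m_8 = 10*4 - 17 = 23, d_8 = (539 - 23^2)/10 = 10/10 = 1, a_8 = floor((23 + 23)/1) = 46.
  m_9 = 1*46 - 23 = 23, d_9 = (539 - 23^2)/1 = 10/1 = 10: (m_9, d_9) = (m_1, d_1) = (23, 10), so from here the quotients repeat a_1, ..., a_8; the period length is 8.
So sqrt(539) = [23; (4, 1, 1, 1, 1, 1, 4, 46)] with period length k = 8.
k is even, so the fundamental solution of x^2 - 539y^2 = 1 is (p_{k-1}, q_{k-1}) = (p_7, q_7); compute convergents through index 7.
Convergents (p_i = a_i*p_{i-1} + p_{i-2}, q_i = a_i*q_{i-1} + q_{i-2} with p_{-2}=0, p_{-1}=1, q_{-2}=1, q_{-1}=0):
  i=0: a_0=23, p_0 = 23*1 + 0 = 23, q_0 = 23*0 + 1 = 1.
  i=1: a_1=4, p_1 = 4*23 + 1 = 93, q_1 = 4*1 + 0 = 4.
  i=2: a_2=1, p_2 = 1*93 + 23 = 116, q_2 = 1*4 + 1 = 5.
  i=3: a_3=1, p_3 = 1*116 + 93 = 209, q_3 = 1*5 + 4 = 9.
  i=4: a_4=1, p_4 = 1*209 + 116 = 325, q_4 = 1*9 + 5 = 14.
  i=5: a_5=1, p_5 = 1*325 + 209 = 534, q_5 = 1*14 + 9 = 23.
  i=6: a_6=1, p_6 = 1*534 + 325 = 859, q_6 = 1*23 + 14 = 37.
  i=7: a_7=4, p_7 = 4*859 + 534 = 3970, q_7 = 4*37 + 23 = 171.
Check: 3970^2 - 539*171^2 = 15760900 - 15760899 = 1, so (x, y) = (3970, 171) solves the equation, and by the theorem it is the least positive solution.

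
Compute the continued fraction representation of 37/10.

[3; 1, 2, 3]

Run the Euclidean algorithm on 37 and 10; the successive quotients are the partial quotients a_0, a_1, ... (each step inverts the fractional part left over by the previous one):
  37 = 3*10 + 7, so a_0 = 3.
  10 = 1*7 + 3, so a_1 = 1.
  7 = 2*3 + 1, so a_2 = 2.
  3 = 3*1 + 0, so a_3 = 3.
The remainder reaches 0 after 4 divisions, so the expansion has 4 partial quotients, read off in order.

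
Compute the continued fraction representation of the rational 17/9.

[1; 1, 8]

Run the Euclidean algorithm on 17 and 9; the successive quotients are the partial quotients a_0, a_1, ... (each step inverts the fractional part left over by the previous one):
  17 = 1*9 + 8, so a_0 = 1.
  9 = 1*8 + 1, so a_1 = 1.
  8 = 8*1 + 0, so a_2 = 8.
The remainder reaches 0 after 3 divisions, so the expansion has 3 partial quotients, read off in order.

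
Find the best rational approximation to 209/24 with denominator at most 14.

Expand x = 209/24 as a continued fraction with the Euclidean algorithm:
  209 = 8*24 + 17, so a_0 = 8.
  24 = 1*17 + 7, so a_1 = 1.
  17 = 2*7 + 3, so a_2 = 2.
  7 = 2*3 + 1, so a_3 = 2.
  3 = 3*1 + 0, so a_4 = 3.
so x = [8; 1, 2, 2, 3].
Convergents (p_i = a_i*p_{i-1} + p_{i-2}, q_i = a_i*q_{i-1} + q_{i-2} with p_{-2}=0, p_{-1}=1, q_{-2}=1, q_{-1}=0), until the denominator exceeds 14:
  i=0: a_0=8, p_0 = 8*1 + 0 = 8, q_0 = 8*0 + 1 = 1.
  i=1: a_1=1, p_1 = 1*8 + 1 = 9, q_1 = 1*1 + 0 = 1.
  i=2: a_2=2, p_2 = 2*9 + 8 = 26, q_2 = 2*1 + 1 = 3.
  i=3: a_3=2, p_3 = 2*26 + 9 = 61, q_3 = 2*3 + 1 = 7.
  i=4: a_4=3, p_4 = 3*61 + 26 = 209, q_4 = 3*7 + 3 = 24.
q_4 = 24 > 14, so the last convergent with denominator <= 14 is p_3/q_3 = 61/7.
The closest fraction with denominator <= 14 is either p_3/q_3 or the intermediate fraction (k*p_3 + p_2)/(k*q_3 + q_2) with the largest k >= 1 whose denominator stays <= 14; these approach x as k grows, and every other convergent or intermediate fraction in range is farther away.
Largest k: floor((14 - q_2)/q_3) = floor((14 - 3)/7) = 1.
That gives (1*61 + 26)/(1*7 + 3) = 87/10.
Compare the errors: |x - 61/7| = |209*7 - 61*24|/(24*7) = 1/168, and |x - 87/10| = |209*10 - 87*24|/(24*10) = 2/240.
Cross-multiplying, 1*240 = 240 < 336 = 2*168, so 1/168 is smaller: the convergent 61/7 is closer to x than 87/10.

61/7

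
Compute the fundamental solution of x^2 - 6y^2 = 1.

(x, y) = (5, 2)

First expand sqrt(6) as a continued fraction. With x_i = (sqrt(6) + m_i)/d_i and (m_0, d_0) = (0, 1): a_0 = floor(sqrt(6)) = 2, since 2^2 = 4 <= 6 < 9 = 3^2.
Iterate m_{i+1} = d_i*a_i - m_i, d_{i+1} = (6 - m_{i+1}^2)/d_i, a_{i+1} = floor((a_0 + m_{i+1})/d_{i+1}):
  m_1 = 1*2 - 0 = 2, d_1 = (6 - 2^2)/1 = 2/1 = 2, a_1 = floor((2 + 2)/2) = 2.
  m_2 = 2*2 - 2 = 2, d_2 = (6 - 2^2)/2 = 2/2 = 1, a_2 = floor((2 + 2)/1) = 4.
  m_3 = 1*4 - 2 = 2, d_3 = (6 - 2^2)/1 = 2/1 = 2: (m_3, d_3) = (m_1, d_1) = (2, 2), so from here the quotients repeat a_1, a_2; the period length is 2.
So sqrt(6) = [2; (2, 4)] with period length k = 2.
k is even, so the fundamental solution of x^2 - 6y^2 = 1 is (p_{k-1}, q_{k-1}) = (p_1, q_1); compute convergents through index 1.
Convergents (p_i = a_i*p_{i-1} + p_{i-2}, q_i = a_i*q_{i-1} + q_{i-2} with p_{-2}=0, p_{-1}=1, q_{-2}=1, q_{-1}=0):
  i=0: a_0=2, p_0 = 2*1 + 0 = 2, q_0 = 2*0 + 1 = 1.
  i=1: a_1=2, p_1 = 2*2 + 1 = 5, q_1 = 2*1 + 0 = 2.
Check: 5^2 - 6*2^2 = 25 - 24 = 1, so (x, y) = (5, 2) solves the equation, and by the theorem it is the least positive solution.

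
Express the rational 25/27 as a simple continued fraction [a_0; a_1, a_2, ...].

[0; 1, 12, 2]

Run the Euclidean algorithm on 25 and 27; the successive quotients are the partial quotients a_0, a_1, ... (each step inverts the fractional part left over by the previous one):
  25 = 0*27 + 25, so a_0 = 0.
  27 = 1*25 + 2, so a_1 = 1.
  25 = 12*2 + 1, so a_2 = 12.
  2 = 2*1 + 0, so a_3 = 2.
The remainder reaches 0 after 4 divisions, so the expansion has 4 partial quotients, read off in order.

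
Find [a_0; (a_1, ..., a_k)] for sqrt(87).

Write x_i = (sqrt(87) + m_i)/d_i with (m_0, d_0) = (0, 1). a_0 = floor(sqrt(87)) = 9, since 9^2 = 81 <= 87 < 100 = 10^2.
Iterate m_{i+1} = d_i*a_i - m_i, d_{i+1} = (87 - m_{i+1}^2)/d_i, a_{i+1} = floor((a_0 + m_{i+1})/d_{i+1}):
  m_1 = 1*9 - 0 = 9, d_1 = (87 - 9^2)/1 = 6/1 = 6, a_1 = floor((9 + 9)/6) = 3.
  m_2 = 6*3 - 9 = 9, d_2 = (87 - 9^2)/6 = 6/6 = 1, a_2 = floor((9 + 9)/1) = 18.
  m_3 = 1*18 - 9 = 9, d_3 = (87 - 9^2)/1 = 6/1 = 6: (m_3, d_3) = (m_1, d_1) = (9, 6), so from here the quotients repeat a_1, a_2; the period length is 2.
Hence the expansion of sqrt(87) is a_0 = 9 followed by the repeating block 3, 18 (period 2).

[9; (3, 18)]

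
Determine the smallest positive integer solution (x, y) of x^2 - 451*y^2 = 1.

(x, y) = (46471490, 2188257)

First expand sqrt(451) as a continued fraction. With x_i = (sqrt(451) + m_i)/d_i and (m_0, d_0) = (0, 1): a_0 = floor(sqrt(451)) = 21, since 21^2 = 441 <= 451 < 484 = 22^2.
Iterate m_{i+1} = d_i*a_i - m_i, d_{i+1} = (451 - m_{i+1}^2)/d_i, a_{i+1} = floor((a_0 + m_{i+1})/d_{i+1}):
  m_1 = 1*21 - 0 = 21, d_1 = (451 - 21^2)/1 = 10/1 = 10, a_1 = floor((21 + 21)/10) = 4.
  m_2 = 10*4 - 21 = 19, d_2 = (451 - 19^2)/10 = 90/10 = 9, a_2 = floor((21 + 19)/9) = 4.
  m_3 = 9*4 - 19 = 17, d_3 = (451 - 17^2)/9 = 162/9 = 18, a_3 = floor((21 + 17)/18) = 2.
  m_4 = 18*2 - 17 = 19, d_4 = (451 - 19^2)/18 = 90/18 = 5, a_4 = floor((21 + 19)/5) = 8.
  m_5 = 5*8 - 19 = 21, d_5 = (451 - 21^2)/5 = 10/5 = 2, a_5 = floor((21 + 21)/2) = 21.
  m_6 = 2*21 - 21 = 21, d_6 = (451 - 21^2)/2 = 10/2 = 5, a_6 = floor((21 + 21)/5) = 8.
  m_7 = 5*8 - 21 = 19, d_7 = (451 - 19^2)/5 = 90/5 = 18, a_7 = floor((21 + 19)/18) = 2.
  m_8 = 18*2 - 19 = 17, d_8 = (451 - 17^2)/18 = 162/18 = 9, a_8 = floor((21 + 17)/9) = 4.
  m_9 = 9*4 - 17 = 19, d_9 = (451 - 19^2)/9 = 90/9 = 10, a_9 = floor((21 + 19)/10) = 4.
  m_10 = 10*4 - 19 = 21, d_10 = (451 - 21^2)/10 = 10/10 = 1, a_10 = floor((21 + 21)/1) = 42.
  m_11 = 1*42 - 21 = 21, d_11 = (451 - 21^2)/1 = 10/1 = 10: (m_11, d_11) = (m_1, d_1) = (21, 10), so from here the quotients repeat a_1, ..., a_10; the period length is 10.
So sqrt(451) = [21; (4, 4, 2, 8, 21, 8, 2, 4, 4, 42)] with period length k = 10.
k is even, so the fundamental solution of x^2 - 451y^2 = 1 is (p_{k-1}, q_{k-1}) = (p_9, q_9); compute convergents through index 9.
Convergents (p_i = a_i*p_{i-1} + p_{i-2}, q_i = a_i*q_{i-1} + q_{i-2} with p_{-2}=0, p_{-1}=1, q_{-2}=1, q_{-1}=0):
  i=0: a_0=21, p_0 = 21*1 + 0 = 21, q_0 = 21*0 + 1 = 1.
  i=1: a_1=4, p_1 = 4*21 + 1 = 85, q_1 = 4*1 + 0 = 4.
  i=2: a_2=4, p_2 = 4*85 + 21 = 361, q_2 = 4*4 + 1 = 17.
  i=3: a_3=2, p_3 = 2*361 + 85 = 807, q_3 = 2*17 + 4 = 38.
  i=4: a_4=8, p_4 = 8*807 + 361 = 6817, q_4 = 8*38 + 17 = 321.
  i=5: a_5=21, p_5 = 21*6817 + 807 = 143964, q_5 = 21*321 + 38 = 6779.
  i=6: a_6=8, p_6 = 8*143964 + 6817 = 1158529, q_6 = 8*6779 + 321 = 54553.
  i=7: a_7=2, p_7 = 2*1158529 + 143964 = 2461022, q_7 = 2*54553 + 6779 = 115885.
  i=8: a_8=4, p_8 = 4*2461022 + 1158529 = 11002617, q_8 = 4*115885 + 54553 = 518093.
  i=9: a_9=4, p_9 = 4*11002617 + 2461022 = 46471490, q_9 = 4*518093 + 115885 = 2188257.
Check: 46471490^2 - 451*2188257^2 = 2159599382820100 - 2159599382820099 = 1, so (x, y) = (46471490, 2188257) solves the equation, and by the theorem it is the least positive solution.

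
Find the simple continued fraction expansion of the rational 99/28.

Run the Euclidean algorithm on 99 and 28; the successive quotients are the partial quotients a_0, a_1, ... (each step inverts the fractional part left over by the previous one):
  99 = 3*28 + 15, so a_0 = 3.
  28 = 1*15 + 13, so a_1 = 1.
  15 = 1*13 + 2, so a_2 = 1.
  13 = 6*2 + 1, so a_3 = 6.
  2 = 2*1 + 0, so a_4 = 2.
The remainder reaches 0 after 5 divisions, so the expansion has 5 partial quotients, read off in order.

[3; 1, 1, 6, 2]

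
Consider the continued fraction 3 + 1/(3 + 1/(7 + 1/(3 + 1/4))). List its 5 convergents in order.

Using the convergent recurrence p_i = a_i*p_{i-1} + p_{i-2}, q_i = a_i*q_{i-1} + q_{i-2} with p_{-2}=0, p_{-1}=1, q_{-2}=1, q_{-1}=0:
  i=0: a_0=3, p_0 = 3*1 + 0 = 3, q_0 = 3*0 + 1 = 1.
  i=1: a_1=3, p_1 = 3*3 + 1 = 10, q_1 = 3*1 + 0 = 3.
  i=2: a_2=7, p_2 = 7*10 + 3 = 73, q_2 = 7*3 + 1 = 22.
  i=3: a_3=3, p_3 = 3*73 + 10 = 229, q_3 = 3*22 + 3 = 69.
  i=4: a_4=4, p_4 = 4*229 + 73 = 989, q_4 = 4*69 + 22 = 298.

3/1, 10/3, 73/22, 229/69, 989/298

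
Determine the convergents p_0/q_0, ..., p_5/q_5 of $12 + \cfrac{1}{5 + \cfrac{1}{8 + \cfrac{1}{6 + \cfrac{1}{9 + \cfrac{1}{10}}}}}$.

12/1, 61/5, 500/41, 3061/251, 28049/2300, 283551/23251

Using the convergent recurrence p_i = a_i*p_{i-1} + p_{i-2}, q_i = a_i*q_{i-1} + q_{i-2} with p_{-2}=0, p_{-1}=1, q_{-2}=1, q_{-1}=0:
  i=0: a_0=12, p_0 = 12*1 + 0 = 12, q_0 = 12*0 + 1 = 1.
  i=1: a_1=5, p_1 = 5*12 + 1 = 61, q_1 = 5*1 + 0 = 5.
  i=2: a_2=8, p_2 = 8*61 + 12 = 500, q_2 = 8*5 + 1 = 41.
  i=3: a_3=6, p_3 = 6*500 + 61 = 3061, q_3 = 6*41 + 5 = 251.
  i=4: a_4=9, p_4 = 9*3061 + 500 = 28049, q_4 = 9*251 + 41 = 2300.
  i=5: a_5=10, p_5 = 10*28049 + 3061 = 283551, q_5 = 10*2300 + 251 = 23251.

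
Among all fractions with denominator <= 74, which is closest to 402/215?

Expand x = 402/215 as a continued fraction with the Euclidean algorithm:
  402 = 1*215 + 187, so a_0 = 1.
  215 = 1*187 + 28, so a_1 = 1.
  187 = 6*28 + 19, so a_2 = 6.
  28 = 1*19 + 9, so a_3 = 1.
  19 = 2*9 + 1, so a_4 = 2.
  9 = 9*1 + 0, so a_5 = 9.
so x = [1; 1, 6, 1, 2, 9].
Convergents (p_i = a_i*p_{i-1} + p_{i-2}, q_i = a_i*q_{i-1} + q_{i-2} with p_{-2}=0, p_{-1}=1, q_{-2}=1, q_{-1}=0), until the denominator exceeds 74:
  i=0: a_0=1, p_0 = 1*1 + 0 = 1, q_0 = 1*0 + 1 = 1.
  i=1: a_1=1, p_1 = 1*1 + 1 = 2, q_1 = 1*1 + 0 = 1.
  i=2: a_2=6, p_2 = 6*2 + 1 = 13, q_2 = 6*1 + 1 = 7.
  i=3: a_3=1, p_3 = 1*13 + 2 = 15, q_3 = 1*7 + 1 = 8.
  i=4: a_4=2, p_4 = 2*15 + 13 = 43, q_4 = 2*8 + 7 = 23.
  i=5: a_5=9, p_5 = 9*43 + 15 = 402, q_5 = 9*23 + 8 = 215.
q_5 = 215 > 74, so the last convergent with denominator <= 74 is p_4/q_4 = 43/23.
The closest fraction with denominator <= 74 is either p_4/q_4 or the intermediate fraction (k*p_4 + p_3)/(k*q_4 + q_3) with the largest k >= 1 whose denominator stays <= 74; these approach x as k grows, and every other convergent or intermediate fraction in range is farther away.
Largest k: floor((74 - q_3)/q_4) = floor((74 - 8)/23) = 2.
That gives (2*43 + 15)/(2*23 + 8) = 101/54.
Compare the errors: |x - 43/23| = |402*23 - 43*215|/(215*23) = 1/4945, and |x - 101/54| = |402*54 - 101*215|/(215*54) = 7/11610.
Cross-multiplying, 1*11610 = 11610 < 34615 = 7*4945, so 1/4945 is smaller: the convergent 43/23 is closer to x than 101/54.

43/23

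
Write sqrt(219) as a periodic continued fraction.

[14; (1, 3, 1, 28)]

Write x_i = (sqrt(219) + m_i)/d_i with (m_0, d_0) = (0, 1). a_0 = floor(sqrt(219)) = 14, since 14^2 = 196 <= 219 < 225 = 15^2.
Iterate m_{i+1} = d_i*a_i - m_i, d_{i+1} = (219 - m_{i+1}^2)/d_i, a_{i+1} = floor((a_0 + m_{i+1})/d_{i+1}):
  m_1 = 1*14 - 0 = 14, d_1 = (219 - 14^2)/1 = 23/1 = 23, a_1 = floor((14 + 14)/23) = 1.
  m_2 = 23*1 - 14 = 9, d_2 = (219 - 9^2)/23 = 138/23 = 6, a_2 = floor((14 + 9)/6) = 3.
  m_3 = 6*3 - 9 = 9, d_3 = (219 - 9^2)/6 = 138/6 = 23, a_3 = floor((14 + 9)/23) = 1.
  m_4 = 23*1 - 9 = 14, d_4 = (219 - 14^2)/23 = 23/23 = 1, a_4 = floor((14 + 14)/1) = 28.
  m_5 = 1*28 - 14 = 14, d_5 = (219 - 14^2)/1 = 23/1 = 23: (m_5, d_5) = (m_1, d_1) = (14, 23), so from here the quotients repeat a_1, ..., a_4; the period length is 4.
Hence the expansion of sqrt(219) is a_0 = 14 followed by the repeating block 1, 3, 1, 28 (period 4).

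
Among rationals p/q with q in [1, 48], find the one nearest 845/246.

79/23

Expand x = 845/246 as a continued fraction with the Euclidean algorithm:
  845 = 3*246 + 107, so a_0 = 3.
  246 = 2*107 + 32, so a_1 = 2.
  107 = 3*32 + 11, so a_2 = 3.
  32 = 2*11 + 10, so a_3 = 2.
  11 = 1*10 + 1, so a_4 = 1.
  10 = 10*1 + 0, so a_5 = 10.
so x = [3; 2, 3, 2, 1, 10].
Convergents (p_i = a_i*p_{i-1} + p_{i-2}, q_i = a_i*q_{i-1} + q_{i-2} with p_{-2}=0, p_{-1}=1, q_{-2}=1, q_{-1}=0), until the denominator exceeds 48:
  i=0: a_0=3, p_0 = 3*1 + 0 = 3, q_0 = 3*0 + 1 = 1.
  i=1: a_1=2, p_1 = 2*3 + 1 = 7, q_1 = 2*1 + 0 = 2.
  i=2: a_2=3, p_2 = 3*7 + 3 = 24, q_2 = 3*2 + 1 = 7.
  i=3: a_3=2, p_3 = 2*24 + 7 = 55, q_3 = 2*7 + 2 = 16.
  i=4: a_4=1, p_4 = 1*55 + 24 = 79, q_4 = 1*16 + 7 = 23.
  i=5: a_5=10, p_5 = 10*79 + 55 = 845, q_5 = 10*23 + 16 = 246.
q_5 = 246 > 48, so the last convergent with denominator <= 48 is p_4/q_4 = 79/23.
The closest fraction with denominator <= 48 is either p_4/q_4 or the intermediate fraction (k*p_4 + p_3)/(k*q_4 + q_3) with the largest k >= 1 whose denominator stays <= 48; these approach x as k grows, and every other convergent or intermediate fraction in range is farther away.
Largest k: floor((48 - q_3)/q_4) = floor((48 - 16)/23) = 1.
That gives (1*79 + 55)/(1*23 + 16) = 134/39.
Compare the errors: |x - 79/23| = |845*23 - 79*246|/(246*23) = 1/5658, and |x - 134/39| = |845*39 - 134*246|/(246*39) = 9/9594.
Cross-multiplying, 1*9594 = 9594 < 50922 = 9*5658, so 1/5658 is smaller: the convergent 79/23 is closer to x than 134/39.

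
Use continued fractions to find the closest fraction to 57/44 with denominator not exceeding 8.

9/7

Expand x = 57/44 as a continued fraction with the Euclidean algorithm:
  57 = 1*44 + 13, so a_0 = 1.
  44 = 3*13 + 5, so a_1 = 3.
  13 = 2*5 + 3, so a_2 = 2.
  5 = 1*3 + 2, so a_3 = 1.
  3 = 1*2 + 1, so a_4 = 1.
  2 = 2*1 + 0, so a_5 = 2.
so x = [1; 3, 2, 1, 1, 2].
Convergents (p_i = a_i*p_{i-1} + p_{i-2}, q_i = a_i*q_{i-1} + q_{i-2} with p_{-2}=0, p_{-1}=1, q_{-2}=1, q_{-1}=0), until the denominator exceeds 8:
  i=0: a_0=1, p_0 = 1*1 + 0 = 1, q_0 = 1*0 + 1 = 1.
  i=1: a_1=3, p_1 = 3*1 + 1 = 4, q_1 = 3*1 + 0 = 3.
  i=2: a_2=2, p_2 = 2*4 + 1 = 9, q_2 = 2*3 + 1 = 7.
  i=3: a_3=1, p_3 = 1*9 + 4 = 13, q_3 = 1*7 + 3 = 10.
q_3 = 10 > 8, so the last convergent with denominator <= 8 is p_2/q_2 = 9/7.
The closest fraction with denominator <= 8 is either p_2/q_2 or the intermediate fraction (k*p_2 + p_1)/(k*q_2 + q_1) with the largest k >= 1 whose denominator stays <= 8; these approach x as k grows, and every other convergent or intermediate fraction in range is farther away.
Largest k: floor((8 - q_1)/q_2) = floor((8 - 3)/7) = 0.
Since k = 0, no intermediate fraction beyond p_2/q_2 has denominator <= 8, so the convergent 9/7 is the closest (its error is |57*7 - 9*44|/(44*7) = 3/308).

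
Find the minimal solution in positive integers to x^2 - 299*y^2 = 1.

(x, y) = (415, 24)

First expand sqrt(299) as a continued fraction. With x_i = (sqrt(299) + m_i)/d_i and (m_0, d_0) = (0, 1): a_0 = floor(sqrt(299)) = 17, since 17^2 = 289 <= 299 < 324 = 18^2.
Iterate m_{i+1} = d_i*a_i - m_i, d_{i+1} = (299 - m_{i+1}^2)/d_i, a_{i+1} = floor((a_0 + m_{i+1})/d_{i+1}):
  m_1 = 1*17 - 0 = 17, d_1 = (299 - 17^2)/1 = 10/1 = 10, a_1 = floor((17 + 17)/10) = 3.
  m_2 = 10*3 - 17 = 13, d_2 = (299 - 13^2)/10 = 130/10 = 13, a_2 = floor((17 + 13)/13) = 2.
  m_3 = 13*2 - 13 = 13, d_3 = (299 - 13^2)/13 = 130/13 = 10, a_3 = floor((17 + 13)/10) = 3.
  m_4 = 10*3 - 13 = 17, d_4 = (299 - 17^2)/10 = 10/10 = 1, a_4 = floor((17 + 17)/1) = 34.
  m_5 = 1*34 - 17 = 17, d_5 = (299 - 17^2)/1 = 10/1 = 10: (m_5, d_5) = (m_1, d_1) = (17, 10), so from here the quotients repeat a_1, ..., a_4; the period length is 4.
So sqrt(299) = [17; (3, 2, 3, 34)] with period length k = 4.
k is even, so the fundamental solution of x^2 - 299y^2 = 1 is (p_{k-1}, q_{k-1}) = (p_3, q_3); compute convergents through index 3.
Convergents (p_i = a_i*p_{i-1} + p_{i-2}, q_i = a_i*q_{i-1} + q_{i-2} with p_{-2}=0, p_{-1}=1, q_{-2}=1, q_{-1}=0):
  i=0: a_0=17, p_0 = 17*1 + 0 = 17, q_0 = 17*0 + 1 = 1.
  i=1: a_1=3, p_1 = 3*17 + 1 = 52, q_1 = 3*1 + 0 = 3.
  i=2: a_2=2, p_2 = 2*52 + 17 = 121, q_2 = 2*3 + 1 = 7.
  i=3: a_3=3, p_3 = 3*121 + 52 = 415, q_3 = 3*7 + 3 = 24.
Check: 415^2 - 299*24^2 = 172225 - 172224 = 1, so (x, y) = (415, 24) solves the equation, and by the theorem it is the least positive solution.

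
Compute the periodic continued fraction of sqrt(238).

[15; (2, 2, 1, 14, 1, 2, 2, 30)]

Write x_i = (sqrt(238) + m_i)/d_i with (m_0, d_0) = (0, 1). a_0 = floor(sqrt(238)) = 15, since 15^2 = 225 <= 238 < 256 = 16^2.
Iterate m_{i+1} = d_i*a_i - m_i, d_{i+1} = (238 - m_{i+1}^2)/d_i, a_{i+1} = floor((a_0 + m_{i+1})/d_{i+1}):
  m_1 = 1*15 - 0 = 15, d_1 = (238 - 15^2)/1 = 13/1 = 13, a_1 = floor((15 + 15)/13) = 2.
  m_2 = 13*2 - 15 = 11, d_2 = (238 - 11^2)/13 = 117/13 = 9, a_2 = floor((15 + 11)/9) = 2.
  m_3 = 9*2 - 11 = 7, d_3 = (238 - 7^2)/9 = 189/9 = 21, a_3 = floor((15 + 7)/21) = 1.
  m_4 = 21*1 - 7 = 14, d_4 = (238 - 14^2)/21 = 42/21 = 2, a_4 = floor((15 + 14)/2) = 14.
  m_5 = 2*14 - 14 = 14, d_5 = (238 - 14^2)/2 = 42/2 = 21, a_5 = floor((15 + 14)/21) = 1.
  m_6 = 21*1 - 14 = 7, d_6 = (238 - 7^2)/21 = 189/21 = 9, a_6 = floor((15 + 7)/9) = 2.
  m_7 = 9*2 - 7 = 11, d_7 = (238 - 11^2)/9 = 117/9 = 13, a_7 = floor((15 + 11)/13) = 2.
  m_8 = 13*2 - 11 = 15, d_8 = (238 - 15^2)/13 = 13/13 = 1, a_8 = floor((15 + 15)/1) = 30.
  m_9 = 1*30 - 15 = 15, d_9 = (238 - 15^2)/1 = 13/1 = 13: (m_9, d_9) = (m_1, d_1) = (15, 13), so from here the quotients repeat a_1, ..., a_8; the period length is 8.
Hence the expansion of sqrt(238) is a_0 = 15 followed by the repeating block 2, 2, 1, 14, 1, 2, 2, 30 (period 8).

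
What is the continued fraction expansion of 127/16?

Run the Euclidean algorithm on 127 and 16; the successive quotients are the partial quotients a_0, a_1, ... (each step inverts the fractional part left over by the previous one):
  127 = 7*16 + 15, so a_0 = 7.
  16 = 1*15 + 1, so a_1 = 1.
  15 = 15*1 + 0, so a_2 = 15.
The remainder reaches 0 after 3 divisions, so the expansion has 3 partial quotients, read off in order.

[7; 1, 15]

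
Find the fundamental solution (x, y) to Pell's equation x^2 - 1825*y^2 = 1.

(x, y) = (2281249, 53400)

First expand sqrt(1825) as a continued fraction. With x_i = (sqrt(1825) + m_i)/d_i and (m_0, d_0) = (0, 1): a_0 = floor(sqrt(1825)) = 42, since 42^2 = 1764 <= 1825 < 1849 = 43^2.
Iterate m_{i+1} = d_i*a_i - m_i, d_{i+1} = (1825 - m_{i+1}^2)/d_i, a_{i+1} = floor((a_0 + m_{i+1})/d_{i+1}):
  m_1 = 1*42 - 0 = 42, d_1 = (1825 - 42^2)/1 = 61/1 = 61, a_1 = floor((42 + 42)/61) = 1.
  m_2 = 61*1 - 42 = 19, d_2 = (1825 - 19^2)/61 = 1464/61 = 24, a_2 = floor((42 + 19)/24) = 2.
  m_3 = 24*2 - 19 = 29, d_3 = (1825 - 29^2)/24 = 984/24 = 41, a_3 = floor((42 + 29)/41) = 1.
  m_4 = 41*1 - 29 = 12, d_4 = (1825 - 12^2)/41 = 1681/41 = 41, a_4 = floor((42 + 12)/41) = 1.
  m_5 = 41*1 - 12 = 29, d_5 = (1825 - 29^2)/41 = 984/41 = 24, a_5 = floor((42 + 29)/24) = 2.
  m_6 = 24*2 - 29 = 19, d_6 = (1825 - 19^2)/24 = 1464/24 = 61, a_6 = floor((42 + 19)/61) = 1.
  m_7 = 61*1 - 19 = 42, d_7 = (1825 - 42^2)/61 = 61/61 = 1, a_7 = floor((42 + 42)/1) = 84.
  m_8 = 1*84 - 42 = 42, d_8 = (1825 - 42^2)/1 = 61/1 = 61: (m_8, d_8) = (m_1, d_1) = (42, 61), so from here the quotients repeat a_1, ..., a_7; the period length is 7.
So sqrt(1825) = [42; (1, 2, 1, 1, 2, 1, 84)] with period length k = 7.
k is odd, so (p_{k-1}, q_{k-1}) only solves x^2 - 1825y^2 = -1 and the fundamental solution of x^2 - 1825y^2 = 1 is (p_{2k-1}, q_{2k-1}) = (p_13, q_13); compute convergents through index 13, running through the period twice.
Convergents (p_i = a_i*p_{i-1} + p_{i-2}, q_i = a_i*q_{i-1} + q_{i-2} with p_{-2}=0, p_{-1}=1, q_{-2}=1, q_{-1}=0):
  i=0: a_0=42, p_0 = 42*1 + 0 = 42, q_0 = 42*0 + 1 = 1.
  i=1: a_1=1, p_1 = 1*42 + 1 = 43, q_1 = 1*1 + 0 = 1.
  i=2: a_2=2, p_2 = 2*43 + 42 = 128, q_2 = 2*1 + 1 = 3.
  i=3: a_3=1, p_3 = 1*128 + 43 = 171, q_3 = 1*3 + 1 = 4.
  i=4: a_4=1, p_4 = 1*171 + 128 = 299, q_4 = 1*4 + 3 = 7.
  i=5: a_5=2, p_5 = 2*299 + 171 = 769, q_5 = 2*7 + 4 = 18.
  i=6: a_6=1, p_6 = 1*769 + 299 = 1068, q_6 = 1*18 + 7 = 25.
  i=7: a_7=84, p_7 = 84*1068 + 769 = 90481, q_7 = 84*25 + 18 = 2118.
  i=8: a_8=1, p_8 = 1*90481 + 1068 = 91549, q_8 = 1*2118 + 25 = 2143.
  i=9: a_9=2, p_9 = 2*91549 + 90481 = 273579, q_9 = 2*2143 + 2118 = 6404.
  i=10: a_10=1, p_10 = 1*273579 + 91549 = 365128, q_10 = 1*6404 + 2143 = 8547.
  i=11: a_11=1, p_11 = 1*365128 + 273579 = 638707, q_11 = 1*8547 + 6404 = 14951.
  i=12: a_12=2, p_12 = 2*638707 + 365128 = 1642542, q_12 = 2*14951 + 8547 = 38449.
  i=13: a_13=1, p_13 = 1*1642542 + 638707 = 2281249, q_13 = 1*38449 + 14951 = 53400.
Indeed p_6^2 - 1825*q_6^2 = 1140624 - 1140625 = -1, not +1.
Check: 2281249^2 - 1825*53400^2 = 5204097000001 - 5204097000000 = 1, so (x, y) = (2281249, 53400) solves the equation, and by the theorem it is the least positive solution.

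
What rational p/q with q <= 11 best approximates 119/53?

9/4

Expand x = 119/53 as a continued fraction with the Euclidean algorithm:
  119 = 2*53 + 13, so a_0 = 2.
  53 = 4*13 + 1, so a_1 = 4.
  13 = 13*1 + 0, so a_2 = 13.
so x = [2; 4, 13].
Convergents (p_i = a_i*p_{i-1} + p_{i-2}, q_i = a_i*q_{i-1} + q_{i-2} with p_{-2}=0, p_{-1}=1, q_{-2}=1, q_{-1}=0), until the denominator exceeds 11:
  i=0: a_0=2, p_0 = 2*1 + 0 = 2, q_0 = 2*0 + 1 = 1.
  i=1: a_1=4, p_1 = 4*2 + 1 = 9, q_1 = 4*1 + 0 = 4.
  i=2: a_2=13, p_2 = 13*9 + 2 = 119, q_2 = 13*4 + 1 = 53.
q_2 = 53 > 11, so the last convergent with denominator <= 11 is p_1/q_1 = 9/4.
The closest fraction with denominator <= 11 is either p_1/q_1 or the intermediate fraction (k*p_1 + p_0)/(k*q_1 + q_0) with the largest k >= 1 whose denominator stays <= 11; these approach x as k grows, and every other convergent or intermediate fraction in range is farther away.
Largest k: floor((11 - q_0)/q_1) = floor((11 - 1)/4) = 2.
That gives (2*9 + 2)/(2*4 + 1) = 20/9.
Compare the errors: |x - 9/4| = |119*4 - 9*53|/(53*4) = 1/212, and |x - 20/9| = |119*9 - 20*53|/(53*9) = 11/477.
Cross-multiplying, 1*477 = 477 < 2332 = 11*212, so 1/212 is smaller: the convergent 9/4 is closer to x than 20/9.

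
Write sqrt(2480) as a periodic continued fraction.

[49; (1, 3, 1, 98)]

Write x_i = (sqrt(2480) + m_i)/d_i with (m_0, d_0) = (0, 1). a_0 = floor(sqrt(2480)) = 49, since 49^2 = 2401 <= 2480 < 2500 = 50^2.
Iterate m_{i+1} = d_i*a_i - m_i, d_{i+1} = (2480 - m_{i+1}^2)/d_i, a_{i+1} = floor((a_0 + m_{i+1})/d_{i+1}):
  m_1 = 1*49 - 0 = 49, d_1 = (2480 - 49^2)/1 = 79/1 = 79, a_1 = floor((49 + 49)/79) = 1.
  m_2 = 79*1 - 49 = 30, d_2 = (2480 - 30^2)/79 = 1580/79 = 20, a_2 = floor((49 + 30)/20) = 3.
  m_3 = 20*3 - 30 = 30, d_3 = (2480 - 30^2)/20 = 1580/20 = 79, a_3 = floor((49 + 30)/79) = 1.
  m_4 = 79*1 - 30 = 49, d_4 = (2480 - 49^2)/79 = 79/79 = 1, a_4 = floor((49 + 49)/1) = 98.
  m_5 = 1*98 - 49 = 49, d_5 = (2480 - 49^2)/1 = 79/1 = 79: (m_5, d_5) = (m_1, d_1) = (49, 79), so from here the quotients repeat a_1, ..., a_4; the period length is 4.
Hence the expansion of sqrt(2480) is a_0 = 49 followed by the repeating block 1, 3, 1, 98 (period 4).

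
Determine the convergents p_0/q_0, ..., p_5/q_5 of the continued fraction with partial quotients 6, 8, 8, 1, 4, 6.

6/1, 49/8, 398/65, 447/73, 2186/357, 13563/2215

Using the convergent recurrence p_i = a_i*p_{i-1} + p_{i-2}, q_i = a_i*q_{i-1} + q_{i-2} with p_{-2}=0, p_{-1}=1, q_{-2}=1, q_{-1}=0:
  i=0: a_0=6, p_0 = 6*1 + 0 = 6, q_0 = 6*0 + 1 = 1.
  i=1: a_1=8, p_1 = 8*6 + 1 = 49, q_1 = 8*1 + 0 = 8.
  i=2: a_2=8, p_2 = 8*49 + 6 = 398, q_2 = 8*8 + 1 = 65.
  i=3: a_3=1, p_3 = 1*398 + 49 = 447, q_3 = 1*65 + 8 = 73.
  i=4: a_4=4, p_4 = 4*447 + 398 = 2186, q_4 = 4*73 + 65 = 357.
  i=5: a_5=6, p_5 = 6*2186 + 447 = 13563, q_5 = 6*357 + 73 = 2215.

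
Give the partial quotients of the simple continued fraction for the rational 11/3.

[3; 1, 2]

Run the Euclidean algorithm on 11 and 3; the successive quotients are the partial quotients a_0, a_1, ... (each step inverts the fractional part left over by the previous one):
  11 = 3*3 + 2, so a_0 = 3.
  3 = 1*2 + 1, so a_1 = 1.
  2 = 2*1 + 0, so a_2 = 2.
The remainder reaches 0 after 3 divisions, so the expansion has 3 partial quotients, read off in order.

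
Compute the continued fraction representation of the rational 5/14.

[0; 2, 1, 4]

Run the Euclidean algorithm on 5 and 14; the successive quotients are the partial quotients a_0, a_1, ... (each step inverts the fractional part left over by the previous one):
  5 = 0*14 + 5, so a_0 = 0.
  14 = 2*5 + 4, so a_1 = 2.
  5 = 1*4 + 1, so a_2 = 1.
  4 = 4*1 + 0, so a_3 = 4.
The remainder reaches 0 after 4 divisions, so the expansion has 4 partial quotients, read off in order.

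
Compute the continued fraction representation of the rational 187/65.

[2; 1, 7, 8]

Run the Euclidean algorithm on 187 and 65; the successive quotients are the partial quotients a_0, a_1, ... (each step inverts the fractional part left over by the previous one):
  187 = 2*65 + 57, so a_0 = 2.
  65 = 1*57 + 8, so a_1 = 1.
  57 = 7*8 + 1, so a_2 = 7.
  8 = 8*1 + 0, so a_3 = 8.
The remainder reaches 0 after 4 divisions, so the expansion has 4 partial quotients, read off in order.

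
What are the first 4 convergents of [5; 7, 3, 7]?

Using the convergent recurrence p_i = a_i*p_{i-1} + p_{i-2}, q_i = a_i*q_{i-1} + q_{i-2} with p_{-2}=0, p_{-1}=1, q_{-2}=1, q_{-1}=0:
  i=0: a_0=5, p_0 = 5*1 + 0 = 5, q_0 = 5*0 + 1 = 1.
  i=1: a_1=7, p_1 = 7*5 + 1 = 36, q_1 = 7*1 + 0 = 7.
  i=2: a_2=3, p_2 = 3*36 + 5 = 113, q_2 = 3*7 + 1 = 22.
  i=3: a_3=7, p_3 = 7*113 + 36 = 827, q_3 = 7*22 + 7 = 161.

5/1, 36/7, 113/22, 827/161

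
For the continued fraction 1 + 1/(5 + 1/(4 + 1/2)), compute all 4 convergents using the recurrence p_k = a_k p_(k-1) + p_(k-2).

Using the convergent recurrence p_i = a_i*p_{i-1} + p_{i-2}, q_i = a_i*q_{i-1} + q_{i-2} with p_{-2}=0, p_{-1}=1, q_{-2}=1, q_{-1}=0:
  i=0: a_0=1, p_0 = 1*1 + 0 = 1, q_0 = 1*0 + 1 = 1.
  i=1: a_1=5, p_1 = 5*1 + 1 = 6, q_1 = 5*1 + 0 = 5.
  i=2: a_2=4, p_2 = 4*6 + 1 = 25, q_2 = 4*5 + 1 = 21.
  i=3: a_3=2, p_3 = 2*25 + 6 = 56, q_3 = 2*21 + 5 = 47.

1/1, 6/5, 25/21, 56/47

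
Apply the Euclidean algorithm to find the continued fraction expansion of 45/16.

[2; 1, 4, 3]

Run the Euclidean algorithm on 45 and 16; the successive quotients are the partial quotients a_0, a_1, ... (each step inverts the fractional part left over by the previous one):
  45 = 2*16 + 13, so a_0 = 2.
  16 = 1*13 + 3, so a_1 = 1.
  13 = 4*3 + 1, so a_2 = 4.
  3 = 3*1 + 0, so a_3 = 3.
The remainder reaches 0 after 4 divisions, so the expansion has 4 partial quotients, read off in order.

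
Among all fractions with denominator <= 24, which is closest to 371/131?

Expand x = 371/131 as a continued fraction with the Euclidean algorithm:
  371 = 2*131 + 109, so a_0 = 2.
  131 = 1*109 + 22, so a_1 = 1.
  109 = 4*22 + 21, so a_2 = 4.
  22 = 1*21 + 1, so a_3 = 1.
  21 = 21*1 + 0, so a_4 = 21.
so x = [2; 1, 4, 1, 21].
Convergents (p_i = a_i*p_{i-1} + p_{i-2}, q_i = a_i*q_{i-1} + q_{i-2} with p_{-2}=0, p_{-1}=1, q_{-2}=1, q_{-1}=0), until the denominator exceeds 24:
  i=0: a_0=2, p_0 = 2*1 + 0 = 2, q_0 = 2*0 + 1 = 1.
  i=1: a_1=1, p_1 = 1*2 + 1 = 3, q_1 = 1*1 + 0 = 1.
  i=2: a_2=4, p_2 = 4*3 + 2 = 14, q_2 = 4*1 + 1 = 5.
  i=3: a_3=1, p_3 = 1*14 + 3 = 17, q_3 = 1*5 + 1 = 6.
  i=4: a_4=21, p_4 = 21*17 + 14 = 371, q_4 = 21*6 + 5 = 131.
q_4 = 131 > 24, so the last convergent with denominator <= 24 is p_3/q_3 = 17/6.
The closest fraction with denominator <= 24 is either p_3/q_3 or the intermediate fraction (k*p_3 + p_2)/(k*q_3 + q_2) with the largest k >= 1 whose denominator stays <= 24; these approach x as k grows, and every other convergent or intermediate fraction in range is farther away.
Largest k: floor((24 - q_2)/q_3) = floor((24 - 5)/6) = 3.
That gives (3*17 + 14)/(3*6 + 5) = 65/23.
Compare the errors: |x - 17/6| = |371*6 - 17*131|/(131*6) = 1/786, and |x - 65/23| = |371*23 - 65*131|/(131*23) = 18/3013.
Cross-multiplying, 1*3013 = 3013 < 14148 = 18*786, so 1/786 is smaller: the convergent 17/6 is closer to x than 65/23.

17/6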